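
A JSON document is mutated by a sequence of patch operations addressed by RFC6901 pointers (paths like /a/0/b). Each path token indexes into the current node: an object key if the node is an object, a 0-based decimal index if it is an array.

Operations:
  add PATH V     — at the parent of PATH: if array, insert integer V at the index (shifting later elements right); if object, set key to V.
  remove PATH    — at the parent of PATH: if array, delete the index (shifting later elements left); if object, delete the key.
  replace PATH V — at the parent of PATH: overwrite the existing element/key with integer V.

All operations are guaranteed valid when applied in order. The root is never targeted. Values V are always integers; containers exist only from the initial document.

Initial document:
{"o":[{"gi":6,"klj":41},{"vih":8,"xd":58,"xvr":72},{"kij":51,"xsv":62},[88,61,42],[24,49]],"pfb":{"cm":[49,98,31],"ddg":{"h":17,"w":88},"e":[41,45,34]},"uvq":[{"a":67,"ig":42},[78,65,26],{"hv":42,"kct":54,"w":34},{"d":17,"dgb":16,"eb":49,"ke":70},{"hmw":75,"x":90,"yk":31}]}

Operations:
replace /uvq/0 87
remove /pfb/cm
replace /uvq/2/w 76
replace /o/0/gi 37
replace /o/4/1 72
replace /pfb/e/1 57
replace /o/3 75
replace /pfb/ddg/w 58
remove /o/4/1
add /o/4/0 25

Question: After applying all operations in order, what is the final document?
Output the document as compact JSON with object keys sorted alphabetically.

After op 1 (replace /uvq/0 87): {"o":[{"gi":6,"klj":41},{"vih":8,"xd":58,"xvr":72},{"kij":51,"xsv":62},[88,61,42],[24,49]],"pfb":{"cm":[49,98,31],"ddg":{"h":17,"w":88},"e":[41,45,34]},"uvq":[87,[78,65,26],{"hv":42,"kct":54,"w":34},{"d":17,"dgb":16,"eb":49,"ke":70},{"hmw":75,"x":90,"yk":31}]}
After op 2 (remove /pfb/cm): {"o":[{"gi":6,"klj":41},{"vih":8,"xd":58,"xvr":72},{"kij":51,"xsv":62},[88,61,42],[24,49]],"pfb":{"ddg":{"h":17,"w":88},"e":[41,45,34]},"uvq":[87,[78,65,26],{"hv":42,"kct":54,"w":34},{"d":17,"dgb":16,"eb":49,"ke":70},{"hmw":75,"x":90,"yk":31}]}
After op 3 (replace /uvq/2/w 76): {"o":[{"gi":6,"klj":41},{"vih":8,"xd":58,"xvr":72},{"kij":51,"xsv":62},[88,61,42],[24,49]],"pfb":{"ddg":{"h":17,"w":88},"e":[41,45,34]},"uvq":[87,[78,65,26],{"hv":42,"kct":54,"w":76},{"d":17,"dgb":16,"eb":49,"ke":70},{"hmw":75,"x":90,"yk":31}]}
After op 4 (replace /o/0/gi 37): {"o":[{"gi":37,"klj":41},{"vih":8,"xd":58,"xvr":72},{"kij":51,"xsv":62},[88,61,42],[24,49]],"pfb":{"ddg":{"h":17,"w":88},"e":[41,45,34]},"uvq":[87,[78,65,26],{"hv":42,"kct":54,"w":76},{"d":17,"dgb":16,"eb":49,"ke":70},{"hmw":75,"x":90,"yk":31}]}
After op 5 (replace /o/4/1 72): {"o":[{"gi":37,"klj":41},{"vih":8,"xd":58,"xvr":72},{"kij":51,"xsv":62},[88,61,42],[24,72]],"pfb":{"ddg":{"h":17,"w":88},"e":[41,45,34]},"uvq":[87,[78,65,26],{"hv":42,"kct":54,"w":76},{"d":17,"dgb":16,"eb":49,"ke":70},{"hmw":75,"x":90,"yk":31}]}
After op 6 (replace /pfb/e/1 57): {"o":[{"gi":37,"klj":41},{"vih":8,"xd":58,"xvr":72},{"kij":51,"xsv":62},[88,61,42],[24,72]],"pfb":{"ddg":{"h":17,"w":88},"e":[41,57,34]},"uvq":[87,[78,65,26],{"hv":42,"kct":54,"w":76},{"d":17,"dgb":16,"eb":49,"ke":70},{"hmw":75,"x":90,"yk":31}]}
After op 7 (replace /o/3 75): {"o":[{"gi":37,"klj":41},{"vih":8,"xd":58,"xvr":72},{"kij":51,"xsv":62},75,[24,72]],"pfb":{"ddg":{"h":17,"w":88},"e":[41,57,34]},"uvq":[87,[78,65,26],{"hv":42,"kct":54,"w":76},{"d":17,"dgb":16,"eb":49,"ke":70},{"hmw":75,"x":90,"yk":31}]}
After op 8 (replace /pfb/ddg/w 58): {"o":[{"gi":37,"klj":41},{"vih":8,"xd":58,"xvr":72},{"kij":51,"xsv":62},75,[24,72]],"pfb":{"ddg":{"h":17,"w":58},"e":[41,57,34]},"uvq":[87,[78,65,26],{"hv":42,"kct":54,"w":76},{"d":17,"dgb":16,"eb":49,"ke":70},{"hmw":75,"x":90,"yk":31}]}
After op 9 (remove /o/4/1): {"o":[{"gi":37,"klj":41},{"vih":8,"xd":58,"xvr":72},{"kij":51,"xsv":62},75,[24]],"pfb":{"ddg":{"h":17,"w":58},"e":[41,57,34]},"uvq":[87,[78,65,26],{"hv":42,"kct":54,"w":76},{"d":17,"dgb":16,"eb":49,"ke":70},{"hmw":75,"x":90,"yk":31}]}
After op 10 (add /o/4/0 25): {"o":[{"gi":37,"klj":41},{"vih":8,"xd":58,"xvr":72},{"kij":51,"xsv":62},75,[25,24]],"pfb":{"ddg":{"h":17,"w":58},"e":[41,57,34]},"uvq":[87,[78,65,26],{"hv":42,"kct":54,"w":76},{"d":17,"dgb":16,"eb":49,"ke":70},{"hmw":75,"x":90,"yk":31}]}

Answer: {"o":[{"gi":37,"klj":41},{"vih":8,"xd":58,"xvr":72},{"kij":51,"xsv":62},75,[25,24]],"pfb":{"ddg":{"h":17,"w":58},"e":[41,57,34]},"uvq":[87,[78,65,26],{"hv":42,"kct":54,"w":76},{"d":17,"dgb":16,"eb":49,"ke":70},{"hmw":75,"x":90,"yk":31}]}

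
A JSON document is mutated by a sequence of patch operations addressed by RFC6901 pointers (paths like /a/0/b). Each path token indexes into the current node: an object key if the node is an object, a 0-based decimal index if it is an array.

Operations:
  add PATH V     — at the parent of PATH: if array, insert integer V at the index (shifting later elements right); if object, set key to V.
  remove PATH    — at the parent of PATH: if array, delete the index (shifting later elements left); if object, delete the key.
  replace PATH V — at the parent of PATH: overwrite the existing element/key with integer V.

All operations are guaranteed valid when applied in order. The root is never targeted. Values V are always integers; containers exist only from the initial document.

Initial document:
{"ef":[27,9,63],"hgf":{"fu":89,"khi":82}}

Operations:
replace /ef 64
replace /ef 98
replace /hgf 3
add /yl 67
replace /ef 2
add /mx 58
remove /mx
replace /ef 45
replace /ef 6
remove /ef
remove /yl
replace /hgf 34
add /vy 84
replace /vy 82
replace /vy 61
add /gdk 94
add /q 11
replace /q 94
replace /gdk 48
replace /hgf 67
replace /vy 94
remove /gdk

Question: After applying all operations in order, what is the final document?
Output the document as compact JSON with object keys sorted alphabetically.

Answer: {"hgf":67,"q":94,"vy":94}

Derivation:
After op 1 (replace /ef 64): {"ef":64,"hgf":{"fu":89,"khi":82}}
After op 2 (replace /ef 98): {"ef":98,"hgf":{"fu":89,"khi":82}}
After op 3 (replace /hgf 3): {"ef":98,"hgf":3}
After op 4 (add /yl 67): {"ef":98,"hgf":3,"yl":67}
After op 5 (replace /ef 2): {"ef":2,"hgf":3,"yl":67}
After op 6 (add /mx 58): {"ef":2,"hgf":3,"mx":58,"yl":67}
After op 7 (remove /mx): {"ef":2,"hgf":3,"yl":67}
After op 8 (replace /ef 45): {"ef":45,"hgf":3,"yl":67}
After op 9 (replace /ef 6): {"ef":6,"hgf":3,"yl":67}
After op 10 (remove /ef): {"hgf":3,"yl":67}
After op 11 (remove /yl): {"hgf":3}
After op 12 (replace /hgf 34): {"hgf":34}
After op 13 (add /vy 84): {"hgf":34,"vy":84}
After op 14 (replace /vy 82): {"hgf":34,"vy":82}
After op 15 (replace /vy 61): {"hgf":34,"vy":61}
After op 16 (add /gdk 94): {"gdk":94,"hgf":34,"vy":61}
After op 17 (add /q 11): {"gdk":94,"hgf":34,"q":11,"vy":61}
After op 18 (replace /q 94): {"gdk":94,"hgf":34,"q":94,"vy":61}
After op 19 (replace /gdk 48): {"gdk":48,"hgf":34,"q":94,"vy":61}
After op 20 (replace /hgf 67): {"gdk":48,"hgf":67,"q":94,"vy":61}
After op 21 (replace /vy 94): {"gdk":48,"hgf":67,"q":94,"vy":94}
After op 22 (remove /gdk): {"hgf":67,"q":94,"vy":94}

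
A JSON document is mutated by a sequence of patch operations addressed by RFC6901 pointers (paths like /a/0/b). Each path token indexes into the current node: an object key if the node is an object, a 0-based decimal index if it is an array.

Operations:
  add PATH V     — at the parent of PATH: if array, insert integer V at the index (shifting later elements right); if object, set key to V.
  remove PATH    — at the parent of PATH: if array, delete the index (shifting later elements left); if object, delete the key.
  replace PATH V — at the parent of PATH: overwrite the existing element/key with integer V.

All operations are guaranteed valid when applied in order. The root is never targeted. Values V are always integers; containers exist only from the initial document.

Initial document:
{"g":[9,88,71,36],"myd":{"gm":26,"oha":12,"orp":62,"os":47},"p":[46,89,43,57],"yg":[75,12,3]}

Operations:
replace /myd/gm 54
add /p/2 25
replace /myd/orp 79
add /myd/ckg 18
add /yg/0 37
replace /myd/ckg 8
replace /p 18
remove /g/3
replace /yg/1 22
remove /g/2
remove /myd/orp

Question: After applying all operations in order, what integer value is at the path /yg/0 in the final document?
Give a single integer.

After op 1 (replace /myd/gm 54): {"g":[9,88,71,36],"myd":{"gm":54,"oha":12,"orp":62,"os":47},"p":[46,89,43,57],"yg":[75,12,3]}
After op 2 (add /p/2 25): {"g":[9,88,71,36],"myd":{"gm":54,"oha":12,"orp":62,"os":47},"p":[46,89,25,43,57],"yg":[75,12,3]}
After op 3 (replace /myd/orp 79): {"g":[9,88,71,36],"myd":{"gm":54,"oha":12,"orp":79,"os":47},"p":[46,89,25,43,57],"yg":[75,12,3]}
After op 4 (add /myd/ckg 18): {"g":[9,88,71,36],"myd":{"ckg":18,"gm":54,"oha":12,"orp":79,"os":47},"p":[46,89,25,43,57],"yg":[75,12,3]}
After op 5 (add /yg/0 37): {"g":[9,88,71,36],"myd":{"ckg":18,"gm":54,"oha":12,"orp":79,"os":47},"p":[46,89,25,43,57],"yg":[37,75,12,3]}
After op 6 (replace /myd/ckg 8): {"g":[9,88,71,36],"myd":{"ckg":8,"gm":54,"oha":12,"orp":79,"os":47},"p":[46,89,25,43,57],"yg":[37,75,12,3]}
After op 7 (replace /p 18): {"g":[9,88,71,36],"myd":{"ckg":8,"gm":54,"oha":12,"orp":79,"os":47},"p":18,"yg":[37,75,12,3]}
After op 8 (remove /g/3): {"g":[9,88,71],"myd":{"ckg":8,"gm":54,"oha":12,"orp":79,"os":47},"p":18,"yg":[37,75,12,3]}
After op 9 (replace /yg/1 22): {"g":[9,88,71],"myd":{"ckg":8,"gm":54,"oha":12,"orp":79,"os":47},"p":18,"yg":[37,22,12,3]}
After op 10 (remove /g/2): {"g":[9,88],"myd":{"ckg":8,"gm":54,"oha":12,"orp":79,"os":47},"p":18,"yg":[37,22,12,3]}
After op 11 (remove /myd/orp): {"g":[9,88],"myd":{"ckg":8,"gm":54,"oha":12,"os":47},"p":18,"yg":[37,22,12,3]}
Value at /yg/0: 37

Answer: 37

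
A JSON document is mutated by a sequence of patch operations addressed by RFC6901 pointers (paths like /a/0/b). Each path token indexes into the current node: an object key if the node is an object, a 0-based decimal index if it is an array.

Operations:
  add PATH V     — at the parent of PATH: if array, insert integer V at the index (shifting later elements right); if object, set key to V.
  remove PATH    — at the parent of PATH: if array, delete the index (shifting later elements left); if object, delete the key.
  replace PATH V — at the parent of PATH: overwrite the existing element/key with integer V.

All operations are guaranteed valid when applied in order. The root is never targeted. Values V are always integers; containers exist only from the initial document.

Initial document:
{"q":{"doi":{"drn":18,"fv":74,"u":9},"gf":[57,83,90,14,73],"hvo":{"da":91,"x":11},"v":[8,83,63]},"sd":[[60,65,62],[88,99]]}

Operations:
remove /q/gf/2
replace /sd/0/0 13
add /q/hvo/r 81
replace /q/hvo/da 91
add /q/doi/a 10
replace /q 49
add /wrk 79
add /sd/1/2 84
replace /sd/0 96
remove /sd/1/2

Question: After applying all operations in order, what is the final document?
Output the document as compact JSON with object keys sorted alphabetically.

Answer: {"q":49,"sd":[96,[88,99]],"wrk":79}

Derivation:
After op 1 (remove /q/gf/2): {"q":{"doi":{"drn":18,"fv":74,"u":9},"gf":[57,83,14,73],"hvo":{"da":91,"x":11},"v":[8,83,63]},"sd":[[60,65,62],[88,99]]}
After op 2 (replace /sd/0/0 13): {"q":{"doi":{"drn":18,"fv":74,"u":9},"gf":[57,83,14,73],"hvo":{"da":91,"x":11},"v":[8,83,63]},"sd":[[13,65,62],[88,99]]}
After op 3 (add /q/hvo/r 81): {"q":{"doi":{"drn":18,"fv":74,"u":9},"gf":[57,83,14,73],"hvo":{"da":91,"r":81,"x":11},"v":[8,83,63]},"sd":[[13,65,62],[88,99]]}
After op 4 (replace /q/hvo/da 91): {"q":{"doi":{"drn":18,"fv":74,"u":9},"gf":[57,83,14,73],"hvo":{"da":91,"r":81,"x":11},"v":[8,83,63]},"sd":[[13,65,62],[88,99]]}
After op 5 (add /q/doi/a 10): {"q":{"doi":{"a":10,"drn":18,"fv":74,"u":9},"gf":[57,83,14,73],"hvo":{"da":91,"r":81,"x":11},"v":[8,83,63]},"sd":[[13,65,62],[88,99]]}
After op 6 (replace /q 49): {"q":49,"sd":[[13,65,62],[88,99]]}
After op 7 (add /wrk 79): {"q":49,"sd":[[13,65,62],[88,99]],"wrk":79}
After op 8 (add /sd/1/2 84): {"q":49,"sd":[[13,65,62],[88,99,84]],"wrk":79}
After op 9 (replace /sd/0 96): {"q":49,"sd":[96,[88,99,84]],"wrk":79}
After op 10 (remove /sd/1/2): {"q":49,"sd":[96,[88,99]],"wrk":79}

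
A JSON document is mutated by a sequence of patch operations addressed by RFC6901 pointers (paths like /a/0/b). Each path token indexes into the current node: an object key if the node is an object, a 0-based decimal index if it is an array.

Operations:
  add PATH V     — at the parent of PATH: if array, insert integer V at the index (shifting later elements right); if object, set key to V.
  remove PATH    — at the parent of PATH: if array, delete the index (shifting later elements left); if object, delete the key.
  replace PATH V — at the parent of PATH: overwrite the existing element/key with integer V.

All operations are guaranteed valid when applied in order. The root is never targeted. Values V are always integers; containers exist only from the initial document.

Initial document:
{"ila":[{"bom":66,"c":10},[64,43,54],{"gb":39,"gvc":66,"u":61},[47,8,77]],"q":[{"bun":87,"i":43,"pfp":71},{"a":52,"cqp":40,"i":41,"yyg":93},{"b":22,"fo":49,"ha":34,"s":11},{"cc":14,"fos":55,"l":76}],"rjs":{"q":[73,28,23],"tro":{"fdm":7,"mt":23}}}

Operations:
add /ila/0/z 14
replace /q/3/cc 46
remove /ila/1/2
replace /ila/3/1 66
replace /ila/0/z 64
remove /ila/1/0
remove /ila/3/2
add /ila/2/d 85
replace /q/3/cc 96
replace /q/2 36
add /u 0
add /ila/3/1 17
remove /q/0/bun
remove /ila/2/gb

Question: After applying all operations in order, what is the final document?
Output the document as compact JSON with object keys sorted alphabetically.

After op 1 (add /ila/0/z 14): {"ila":[{"bom":66,"c":10,"z":14},[64,43,54],{"gb":39,"gvc":66,"u":61},[47,8,77]],"q":[{"bun":87,"i":43,"pfp":71},{"a":52,"cqp":40,"i":41,"yyg":93},{"b":22,"fo":49,"ha":34,"s":11},{"cc":14,"fos":55,"l":76}],"rjs":{"q":[73,28,23],"tro":{"fdm":7,"mt":23}}}
After op 2 (replace /q/3/cc 46): {"ila":[{"bom":66,"c":10,"z":14},[64,43,54],{"gb":39,"gvc":66,"u":61},[47,8,77]],"q":[{"bun":87,"i":43,"pfp":71},{"a":52,"cqp":40,"i":41,"yyg":93},{"b":22,"fo":49,"ha":34,"s":11},{"cc":46,"fos":55,"l":76}],"rjs":{"q":[73,28,23],"tro":{"fdm":7,"mt":23}}}
After op 3 (remove /ila/1/2): {"ila":[{"bom":66,"c":10,"z":14},[64,43],{"gb":39,"gvc":66,"u":61},[47,8,77]],"q":[{"bun":87,"i":43,"pfp":71},{"a":52,"cqp":40,"i":41,"yyg":93},{"b":22,"fo":49,"ha":34,"s":11},{"cc":46,"fos":55,"l":76}],"rjs":{"q":[73,28,23],"tro":{"fdm":7,"mt":23}}}
After op 4 (replace /ila/3/1 66): {"ila":[{"bom":66,"c":10,"z":14},[64,43],{"gb":39,"gvc":66,"u":61},[47,66,77]],"q":[{"bun":87,"i":43,"pfp":71},{"a":52,"cqp":40,"i":41,"yyg":93},{"b":22,"fo":49,"ha":34,"s":11},{"cc":46,"fos":55,"l":76}],"rjs":{"q":[73,28,23],"tro":{"fdm":7,"mt":23}}}
After op 5 (replace /ila/0/z 64): {"ila":[{"bom":66,"c":10,"z":64},[64,43],{"gb":39,"gvc":66,"u":61},[47,66,77]],"q":[{"bun":87,"i":43,"pfp":71},{"a":52,"cqp":40,"i":41,"yyg":93},{"b":22,"fo":49,"ha":34,"s":11},{"cc":46,"fos":55,"l":76}],"rjs":{"q":[73,28,23],"tro":{"fdm":7,"mt":23}}}
After op 6 (remove /ila/1/0): {"ila":[{"bom":66,"c":10,"z":64},[43],{"gb":39,"gvc":66,"u":61},[47,66,77]],"q":[{"bun":87,"i":43,"pfp":71},{"a":52,"cqp":40,"i":41,"yyg":93},{"b":22,"fo":49,"ha":34,"s":11},{"cc":46,"fos":55,"l":76}],"rjs":{"q":[73,28,23],"tro":{"fdm":7,"mt":23}}}
After op 7 (remove /ila/3/2): {"ila":[{"bom":66,"c":10,"z":64},[43],{"gb":39,"gvc":66,"u":61},[47,66]],"q":[{"bun":87,"i":43,"pfp":71},{"a":52,"cqp":40,"i":41,"yyg":93},{"b":22,"fo":49,"ha":34,"s":11},{"cc":46,"fos":55,"l":76}],"rjs":{"q":[73,28,23],"tro":{"fdm":7,"mt":23}}}
After op 8 (add /ila/2/d 85): {"ila":[{"bom":66,"c":10,"z":64},[43],{"d":85,"gb":39,"gvc":66,"u":61},[47,66]],"q":[{"bun":87,"i":43,"pfp":71},{"a":52,"cqp":40,"i":41,"yyg":93},{"b":22,"fo":49,"ha":34,"s":11},{"cc":46,"fos":55,"l":76}],"rjs":{"q":[73,28,23],"tro":{"fdm":7,"mt":23}}}
After op 9 (replace /q/3/cc 96): {"ila":[{"bom":66,"c":10,"z":64},[43],{"d":85,"gb":39,"gvc":66,"u":61},[47,66]],"q":[{"bun":87,"i":43,"pfp":71},{"a":52,"cqp":40,"i":41,"yyg":93},{"b":22,"fo":49,"ha":34,"s":11},{"cc":96,"fos":55,"l":76}],"rjs":{"q":[73,28,23],"tro":{"fdm":7,"mt":23}}}
After op 10 (replace /q/2 36): {"ila":[{"bom":66,"c":10,"z":64},[43],{"d":85,"gb":39,"gvc":66,"u":61},[47,66]],"q":[{"bun":87,"i":43,"pfp":71},{"a":52,"cqp":40,"i":41,"yyg":93},36,{"cc":96,"fos":55,"l":76}],"rjs":{"q":[73,28,23],"tro":{"fdm":7,"mt":23}}}
After op 11 (add /u 0): {"ila":[{"bom":66,"c":10,"z":64},[43],{"d":85,"gb":39,"gvc":66,"u":61},[47,66]],"q":[{"bun":87,"i":43,"pfp":71},{"a":52,"cqp":40,"i":41,"yyg":93},36,{"cc":96,"fos":55,"l":76}],"rjs":{"q":[73,28,23],"tro":{"fdm":7,"mt":23}},"u":0}
After op 12 (add /ila/3/1 17): {"ila":[{"bom":66,"c":10,"z":64},[43],{"d":85,"gb":39,"gvc":66,"u":61},[47,17,66]],"q":[{"bun":87,"i":43,"pfp":71},{"a":52,"cqp":40,"i":41,"yyg":93},36,{"cc":96,"fos":55,"l":76}],"rjs":{"q":[73,28,23],"tro":{"fdm":7,"mt":23}},"u":0}
After op 13 (remove /q/0/bun): {"ila":[{"bom":66,"c":10,"z":64},[43],{"d":85,"gb":39,"gvc":66,"u":61},[47,17,66]],"q":[{"i":43,"pfp":71},{"a":52,"cqp":40,"i":41,"yyg":93},36,{"cc":96,"fos":55,"l":76}],"rjs":{"q":[73,28,23],"tro":{"fdm":7,"mt":23}},"u":0}
After op 14 (remove /ila/2/gb): {"ila":[{"bom":66,"c":10,"z":64},[43],{"d":85,"gvc":66,"u":61},[47,17,66]],"q":[{"i":43,"pfp":71},{"a":52,"cqp":40,"i":41,"yyg":93},36,{"cc":96,"fos":55,"l":76}],"rjs":{"q":[73,28,23],"tro":{"fdm":7,"mt":23}},"u":0}

Answer: {"ila":[{"bom":66,"c":10,"z":64},[43],{"d":85,"gvc":66,"u":61},[47,17,66]],"q":[{"i":43,"pfp":71},{"a":52,"cqp":40,"i":41,"yyg":93},36,{"cc":96,"fos":55,"l":76}],"rjs":{"q":[73,28,23],"tro":{"fdm":7,"mt":23}},"u":0}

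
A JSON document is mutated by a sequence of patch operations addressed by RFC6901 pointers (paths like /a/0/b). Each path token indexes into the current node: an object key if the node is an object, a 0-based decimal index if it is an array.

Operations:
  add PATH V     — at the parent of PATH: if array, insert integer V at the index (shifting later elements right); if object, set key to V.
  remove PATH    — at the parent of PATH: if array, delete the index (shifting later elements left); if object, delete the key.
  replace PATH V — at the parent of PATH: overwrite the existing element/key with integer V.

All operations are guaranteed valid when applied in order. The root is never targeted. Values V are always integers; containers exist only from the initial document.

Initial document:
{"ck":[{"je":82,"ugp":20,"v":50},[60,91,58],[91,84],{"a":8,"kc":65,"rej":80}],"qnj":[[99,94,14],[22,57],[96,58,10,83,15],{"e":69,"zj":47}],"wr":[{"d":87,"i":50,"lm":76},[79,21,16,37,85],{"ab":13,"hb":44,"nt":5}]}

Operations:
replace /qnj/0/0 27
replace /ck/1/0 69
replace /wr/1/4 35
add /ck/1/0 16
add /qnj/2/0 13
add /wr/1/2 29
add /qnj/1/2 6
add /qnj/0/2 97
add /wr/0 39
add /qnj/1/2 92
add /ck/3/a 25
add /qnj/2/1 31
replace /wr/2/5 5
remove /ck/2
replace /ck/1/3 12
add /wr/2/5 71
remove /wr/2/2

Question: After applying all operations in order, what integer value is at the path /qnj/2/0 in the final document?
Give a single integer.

Answer: 13

Derivation:
After op 1 (replace /qnj/0/0 27): {"ck":[{"je":82,"ugp":20,"v":50},[60,91,58],[91,84],{"a":8,"kc":65,"rej":80}],"qnj":[[27,94,14],[22,57],[96,58,10,83,15],{"e":69,"zj":47}],"wr":[{"d":87,"i":50,"lm":76},[79,21,16,37,85],{"ab":13,"hb":44,"nt":5}]}
After op 2 (replace /ck/1/0 69): {"ck":[{"je":82,"ugp":20,"v":50},[69,91,58],[91,84],{"a":8,"kc":65,"rej":80}],"qnj":[[27,94,14],[22,57],[96,58,10,83,15],{"e":69,"zj":47}],"wr":[{"d":87,"i":50,"lm":76},[79,21,16,37,85],{"ab":13,"hb":44,"nt":5}]}
After op 3 (replace /wr/1/4 35): {"ck":[{"je":82,"ugp":20,"v":50},[69,91,58],[91,84],{"a":8,"kc":65,"rej":80}],"qnj":[[27,94,14],[22,57],[96,58,10,83,15],{"e":69,"zj":47}],"wr":[{"d":87,"i":50,"lm":76},[79,21,16,37,35],{"ab":13,"hb":44,"nt":5}]}
After op 4 (add /ck/1/0 16): {"ck":[{"je":82,"ugp":20,"v":50},[16,69,91,58],[91,84],{"a":8,"kc":65,"rej":80}],"qnj":[[27,94,14],[22,57],[96,58,10,83,15],{"e":69,"zj":47}],"wr":[{"d":87,"i":50,"lm":76},[79,21,16,37,35],{"ab":13,"hb":44,"nt":5}]}
After op 5 (add /qnj/2/0 13): {"ck":[{"je":82,"ugp":20,"v":50},[16,69,91,58],[91,84],{"a":8,"kc":65,"rej":80}],"qnj":[[27,94,14],[22,57],[13,96,58,10,83,15],{"e":69,"zj":47}],"wr":[{"d":87,"i":50,"lm":76},[79,21,16,37,35],{"ab":13,"hb":44,"nt":5}]}
After op 6 (add /wr/1/2 29): {"ck":[{"je":82,"ugp":20,"v":50},[16,69,91,58],[91,84],{"a":8,"kc":65,"rej":80}],"qnj":[[27,94,14],[22,57],[13,96,58,10,83,15],{"e":69,"zj":47}],"wr":[{"d":87,"i":50,"lm":76},[79,21,29,16,37,35],{"ab":13,"hb":44,"nt":5}]}
After op 7 (add /qnj/1/2 6): {"ck":[{"je":82,"ugp":20,"v":50},[16,69,91,58],[91,84],{"a":8,"kc":65,"rej":80}],"qnj":[[27,94,14],[22,57,6],[13,96,58,10,83,15],{"e":69,"zj":47}],"wr":[{"d":87,"i":50,"lm":76},[79,21,29,16,37,35],{"ab":13,"hb":44,"nt":5}]}
After op 8 (add /qnj/0/2 97): {"ck":[{"je":82,"ugp":20,"v":50},[16,69,91,58],[91,84],{"a":8,"kc":65,"rej":80}],"qnj":[[27,94,97,14],[22,57,6],[13,96,58,10,83,15],{"e":69,"zj":47}],"wr":[{"d":87,"i":50,"lm":76},[79,21,29,16,37,35],{"ab":13,"hb":44,"nt":5}]}
After op 9 (add /wr/0 39): {"ck":[{"je":82,"ugp":20,"v":50},[16,69,91,58],[91,84],{"a":8,"kc":65,"rej":80}],"qnj":[[27,94,97,14],[22,57,6],[13,96,58,10,83,15],{"e":69,"zj":47}],"wr":[39,{"d":87,"i":50,"lm":76},[79,21,29,16,37,35],{"ab":13,"hb":44,"nt":5}]}
After op 10 (add /qnj/1/2 92): {"ck":[{"je":82,"ugp":20,"v":50},[16,69,91,58],[91,84],{"a":8,"kc":65,"rej":80}],"qnj":[[27,94,97,14],[22,57,92,6],[13,96,58,10,83,15],{"e":69,"zj":47}],"wr":[39,{"d":87,"i":50,"lm":76},[79,21,29,16,37,35],{"ab":13,"hb":44,"nt":5}]}
After op 11 (add /ck/3/a 25): {"ck":[{"je":82,"ugp":20,"v":50},[16,69,91,58],[91,84],{"a":25,"kc":65,"rej":80}],"qnj":[[27,94,97,14],[22,57,92,6],[13,96,58,10,83,15],{"e":69,"zj":47}],"wr":[39,{"d":87,"i":50,"lm":76},[79,21,29,16,37,35],{"ab":13,"hb":44,"nt":5}]}
After op 12 (add /qnj/2/1 31): {"ck":[{"je":82,"ugp":20,"v":50},[16,69,91,58],[91,84],{"a":25,"kc":65,"rej":80}],"qnj":[[27,94,97,14],[22,57,92,6],[13,31,96,58,10,83,15],{"e":69,"zj":47}],"wr":[39,{"d":87,"i":50,"lm":76},[79,21,29,16,37,35],{"ab":13,"hb":44,"nt":5}]}
After op 13 (replace /wr/2/5 5): {"ck":[{"je":82,"ugp":20,"v":50},[16,69,91,58],[91,84],{"a":25,"kc":65,"rej":80}],"qnj":[[27,94,97,14],[22,57,92,6],[13,31,96,58,10,83,15],{"e":69,"zj":47}],"wr":[39,{"d":87,"i":50,"lm":76},[79,21,29,16,37,5],{"ab":13,"hb":44,"nt":5}]}
After op 14 (remove /ck/2): {"ck":[{"je":82,"ugp":20,"v":50},[16,69,91,58],{"a":25,"kc":65,"rej":80}],"qnj":[[27,94,97,14],[22,57,92,6],[13,31,96,58,10,83,15],{"e":69,"zj":47}],"wr":[39,{"d":87,"i":50,"lm":76},[79,21,29,16,37,5],{"ab":13,"hb":44,"nt":5}]}
After op 15 (replace /ck/1/3 12): {"ck":[{"je":82,"ugp":20,"v":50},[16,69,91,12],{"a":25,"kc":65,"rej":80}],"qnj":[[27,94,97,14],[22,57,92,6],[13,31,96,58,10,83,15],{"e":69,"zj":47}],"wr":[39,{"d":87,"i":50,"lm":76},[79,21,29,16,37,5],{"ab":13,"hb":44,"nt":5}]}
After op 16 (add /wr/2/5 71): {"ck":[{"je":82,"ugp":20,"v":50},[16,69,91,12],{"a":25,"kc":65,"rej":80}],"qnj":[[27,94,97,14],[22,57,92,6],[13,31,96,58,10,83,15],{"e":69,"zj":47}],"wr":[39,{"d":87,"i":50,"lm":76},[79,21,29,16,37,71,5],{"ab":13,"hb":44,"nt":5}]}
After op 17 (remove /wr/2/2): {"ck":[{"je":82,"ugp":20,"v":50},[16,69,91,12],{"a":25,"kc":65,"rej":80}],"qnj":[[27,94,97,14],[22,57,92,6],[13,31,96,58,10,83,15],{"e":69,"zj":47}],"wr":[39,{"d":87,"i":50,"lm":76},[79,21,16,37,71,5],{"ab":13,"hb":44,"nt":5}]}
Value at /qnj/2/0: 13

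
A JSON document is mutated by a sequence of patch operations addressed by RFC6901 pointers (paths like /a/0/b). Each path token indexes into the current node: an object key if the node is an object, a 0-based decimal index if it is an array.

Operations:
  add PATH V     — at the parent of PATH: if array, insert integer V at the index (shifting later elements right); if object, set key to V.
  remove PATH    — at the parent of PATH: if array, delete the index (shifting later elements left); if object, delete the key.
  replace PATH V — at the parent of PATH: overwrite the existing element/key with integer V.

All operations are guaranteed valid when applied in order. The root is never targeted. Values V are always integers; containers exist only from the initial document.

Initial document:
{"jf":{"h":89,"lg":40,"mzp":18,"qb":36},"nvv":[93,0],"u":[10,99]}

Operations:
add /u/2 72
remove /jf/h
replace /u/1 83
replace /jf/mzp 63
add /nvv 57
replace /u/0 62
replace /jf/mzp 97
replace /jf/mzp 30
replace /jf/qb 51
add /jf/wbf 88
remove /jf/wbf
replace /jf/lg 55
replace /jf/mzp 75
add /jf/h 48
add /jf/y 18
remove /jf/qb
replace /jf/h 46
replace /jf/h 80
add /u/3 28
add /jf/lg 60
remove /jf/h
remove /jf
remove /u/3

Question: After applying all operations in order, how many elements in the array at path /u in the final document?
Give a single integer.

Answer: 3

Derivation:
After op 1 (add /u/2 72): {"jf":{"h":89,"lg":40,"mzp":18,"qb":36},"nvv":[93,0],"u":[10,99,72]}
After op 2 (remove /jf/h): {"jf":{"lg":40,"mzp":18,"qb":36},"nvv":[93,0],"u":[10,99,72]}
After op 3 (replace /u/1 83): {"jf":{"lg":40,"mzp":18,"qb":36},"nvv":[93,0],"u":[10,83,72]}
After op 4 (replace /jf/mzp 63): {"jf":{"lg":40,"mzp":63,"qb":36},"nvv":[93,0],"u":[10,83,72]}
After op 5 (add /nvv 57): {"jf":{"lg":40,"mzp":63,"qb":36},"nvv":57,"u":[10,83,72]}
After op 6 (replace /u/0 62): {"jf":{"lg":40,"mzp":63,"qb":36},"nvv":57,"u":[62,83,72]}
After op 7 (replace /jf/mzp 97): {"jf":{"lg":40,"mzp":97,"qb":36},"nvv":57,"u":[62,83,72]}
After op 8 (replace /jf/mzp 30): {"jf":{"lg":40,"mzp":30,"qb":36},"nvv":57,"u":[62,83,72]}
After op 9 (replace /jf/qb 51): {"jf":{"lg":40,"mzp":30,"qb":51},"nvv":57,"u":[62,83,72]}
After op 10 (add /jf/wbf 88): {"jf":{"lg":40,"mzp":30,"qb":51,"wbf":88},"nvv":57,"u":[62,83,72]}
After op 11 (remove /jf/wbf): {"jf":{"lg":40,"mzp":30,"qb":51},"nvv":57,"u":[62,83,72]}
After op 12 (replace /jf/lg 55): {"jf":{"lg":55,"mzp":30,"qb":51},"nvv":57,"u":[62,83,72]}
After op 13 (replace /jf/mzp 75): {"jf":{"lg":55,"mzp":75,"qb":51},"nvv":57,"u":[62,83,72]}
After op 14 (add /jf/h 48): {"jf":{"h":48,"lg":55,"mzp":75,"qb":51},"nvv":57,"u":[62,83,72]}
After op 15 (add /jf/y 18): {"jf":{"h":48,"lg":55,"mzp":75,"qb":51,"y":18},"nvv":57,"u":[62,83,72]}
After op 16 (remove /jf/qb): {"jf":{"h":48,"lg":55,"mzp":75,"y":18},"nvv":57,"u":[62,83,72]}
After op 17 (replace /jf/h 46): {"jf":{"h":46,"lg":55,"mzp":75,"y":18},"nvv":57,"u":[62,83,72]}
After op 18 (replace /jf/h 80): {"jf":{"h":80,"lg":55,"mzp":75,"y":18},"nvv":57,"u":[62,83,72]}
After op 19 (add /u/3 28): {"jf":{"h":80,"lg":55,"mzp":75,"y":18},"nvv":57,"u":[62,83,72,28]}
After op 20 (add /jf/lg 60): {"jf":{"h":80,"lg":60,"mzp":75,"y":18},"nvv":57,"u":[62,83,72,28]}
After op 21 (remove /jf/h): {"jf":{"lg":60,"mzp":75,"y":18},"nvv":57,"u":[62,83,72,28]}
After op 22 (remove /jf): {"nvv":57,"u":[62,83,72,28]}
After op 23 (remove /u/3): {"nvv":57,"u":[62,83,72]}
Size at path /u: 3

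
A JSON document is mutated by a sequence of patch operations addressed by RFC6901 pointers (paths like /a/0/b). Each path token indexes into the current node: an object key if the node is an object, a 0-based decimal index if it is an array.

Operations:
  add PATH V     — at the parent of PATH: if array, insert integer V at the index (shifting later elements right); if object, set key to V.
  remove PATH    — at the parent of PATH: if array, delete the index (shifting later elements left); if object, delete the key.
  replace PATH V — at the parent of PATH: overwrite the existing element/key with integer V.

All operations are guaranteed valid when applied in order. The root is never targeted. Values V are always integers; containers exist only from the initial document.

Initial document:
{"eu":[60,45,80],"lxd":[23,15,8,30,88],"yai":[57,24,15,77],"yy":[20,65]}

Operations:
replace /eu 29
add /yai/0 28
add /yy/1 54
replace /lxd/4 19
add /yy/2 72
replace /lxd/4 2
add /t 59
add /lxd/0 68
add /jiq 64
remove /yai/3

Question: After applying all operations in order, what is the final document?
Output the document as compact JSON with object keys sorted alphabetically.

After op 1 (replace /eu 29): {"eu":29,"lxd":[23,15,8,30,88],"yai":[57,24,15,77],"yy":[20,65]}
After op 2 (add /yai/0 28): {"eu":29,"lxd":[23,15,8,30,88],"yai":[28,57,24,15,77],"yy":[20,65]}
After op 3 (add /yy/1 54): {"eu":29,"lxd":[23,15,8,30,88],"yai":[28,57,24,15,77],"yy":[20,54,65]}
After op 4 (replace /lxd/4 19): {"eu":29,"lxd":[23,15,8,30,19],"yai":[28,57,24,15,77],"yy":[20,54,65]}
After op 5 (add /yy/2 72): {"eu":29,"lxd":[23,15,8,30,19],"yai":[28,57,24,15,77],"yy":[20,54,72,65]}
After op 6 (replace /lxd/4 2): {"eu":29,"lxd":[23,15,8,30,2],"yai":[28,57,24,15,77],"yy":[20,54,72,65]}
After op 7 (add /t 59): {"eu":29,"lxd":[23,15,8,30,2],"t":59,"yai":[28,57,24,15,77],"yy":[20,54,72,65]}
After op 8 (add /lxd/0 68): {"eu":29,"lxd":[68,23,15,8,30,2],"t":59,"yai":[28,57,24,15,77],"yy":[20,54,72,65]}
After op 9 (add /jiq 64): {"eu":29,"jiq":64,"lxd":[68,23,15,8,30,2],"t":59,"yai":[28,57,24,15,77],"yy":[20,54,72,65]}
After op 10 (remove /yai/3): {"eu":29,"jiq":64,"lxd":[68,23,15,8,30,2],"t":59,"yai":[28,57,24,77],"yy":[20,54,72,65]}

Answer: {"eu":29,"jiq":64,"lxd":[68,23,15,8,30,2],"t":59,"yai":[28,57,24,77],"yy":[20,54,72,65]}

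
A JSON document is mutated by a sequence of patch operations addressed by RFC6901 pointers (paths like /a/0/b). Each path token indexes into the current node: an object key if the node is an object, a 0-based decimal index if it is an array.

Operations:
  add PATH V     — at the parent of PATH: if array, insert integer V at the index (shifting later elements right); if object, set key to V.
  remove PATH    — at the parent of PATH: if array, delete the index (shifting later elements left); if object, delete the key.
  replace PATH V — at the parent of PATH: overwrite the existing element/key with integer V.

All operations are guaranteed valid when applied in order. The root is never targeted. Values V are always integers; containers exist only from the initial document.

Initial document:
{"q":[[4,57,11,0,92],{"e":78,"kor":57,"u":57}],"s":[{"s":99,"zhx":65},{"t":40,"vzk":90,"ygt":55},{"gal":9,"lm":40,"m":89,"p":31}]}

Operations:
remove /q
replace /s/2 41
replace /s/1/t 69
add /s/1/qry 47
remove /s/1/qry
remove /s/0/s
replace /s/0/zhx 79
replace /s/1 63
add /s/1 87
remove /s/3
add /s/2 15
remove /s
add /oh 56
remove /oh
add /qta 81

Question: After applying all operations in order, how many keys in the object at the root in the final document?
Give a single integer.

Answer: 1

Derivation:
After op 1 (remove /q): {"s":[{"s":99,"zhx":65},{"t":40,"vzk":90,"ygt":55},{"gal":9,"lm":40,"m":89,"p":31}]}
After op 2 (replace /s/2 41): {"s":[{"s":99,"zhx":65},{"t":40,"vzk":90,"ygt":55},41]}
After op 3 (replace /s/1/t 69): {"s":[{"s":99,"zhx":65},{"t":69,"vzk":90,"ygt":55},41]}
After op 4 (add /s/1/qry 47): {"s":[{"s":99,"zhx":65},{"qry":47,"t":69,"vzk":90,"ygt":55},41]}
After op 5 (remove /s/1/qry): {"s":[{"s":99,"zhx":65},{"t":69,"vzk":90,"ygt":55},41]}
After op 6 (remove /s/0/s): {"s":[{"zhx":65},{"t":69,"vzk":90,"ygt":55},41]}
After op 7 (replace /s/0/zhx 79): {"s":[{"zhx":79},{"t":69,"vzk":90,"ygt":55},41]}
After op 8 (replace /s/1 63): {"s":[{"zhx":79},63,41]}
After op 9 (add /s/1 87): {"s":[{"zhx":79},87,63,41]}
After op 10 (remove /s/3): {"s":[{"zhx":79},87,63]}
After op 11 (add /s/2 15): {"s":[{"zhx":79},87,15,63]}
After op 12 (remove /s): {}
After op 13 (add /oh 56): {"oh":56}
After op 14 (remove /oh): {}
After op 15 (add /qta 81): {"qta":81}
Size at the root: 1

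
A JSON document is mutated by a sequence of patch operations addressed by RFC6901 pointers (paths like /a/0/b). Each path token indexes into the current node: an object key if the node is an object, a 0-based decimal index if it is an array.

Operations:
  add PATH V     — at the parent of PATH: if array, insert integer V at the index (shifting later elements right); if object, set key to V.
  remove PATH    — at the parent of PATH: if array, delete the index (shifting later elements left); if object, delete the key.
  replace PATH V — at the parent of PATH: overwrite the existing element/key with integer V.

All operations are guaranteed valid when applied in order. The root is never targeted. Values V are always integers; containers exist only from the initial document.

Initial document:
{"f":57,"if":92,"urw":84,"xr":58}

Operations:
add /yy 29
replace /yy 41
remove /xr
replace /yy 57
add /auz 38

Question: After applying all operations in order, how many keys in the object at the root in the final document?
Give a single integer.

Answer: 5

Derivation:
After op 1 (add /yy 29): {"f":57,"if":92,"urw":84,"xr":58,"yy":29}
After op 2 (replace /yy 41): {"f":57,"if":92,"urw":84,"xr":58,"yy":41}
After op 3 (remove /xr): {"f":57,"if":92,"urw":84,"yy":41}
After op 4 (replace /yy 57): {"f":57,"if":92,"urw":84,"yy":57}
After op 5 (add /auz 38): {"auz":38,"f":57,"if":92,"urw":84,"yy":57}
Size at the root: 5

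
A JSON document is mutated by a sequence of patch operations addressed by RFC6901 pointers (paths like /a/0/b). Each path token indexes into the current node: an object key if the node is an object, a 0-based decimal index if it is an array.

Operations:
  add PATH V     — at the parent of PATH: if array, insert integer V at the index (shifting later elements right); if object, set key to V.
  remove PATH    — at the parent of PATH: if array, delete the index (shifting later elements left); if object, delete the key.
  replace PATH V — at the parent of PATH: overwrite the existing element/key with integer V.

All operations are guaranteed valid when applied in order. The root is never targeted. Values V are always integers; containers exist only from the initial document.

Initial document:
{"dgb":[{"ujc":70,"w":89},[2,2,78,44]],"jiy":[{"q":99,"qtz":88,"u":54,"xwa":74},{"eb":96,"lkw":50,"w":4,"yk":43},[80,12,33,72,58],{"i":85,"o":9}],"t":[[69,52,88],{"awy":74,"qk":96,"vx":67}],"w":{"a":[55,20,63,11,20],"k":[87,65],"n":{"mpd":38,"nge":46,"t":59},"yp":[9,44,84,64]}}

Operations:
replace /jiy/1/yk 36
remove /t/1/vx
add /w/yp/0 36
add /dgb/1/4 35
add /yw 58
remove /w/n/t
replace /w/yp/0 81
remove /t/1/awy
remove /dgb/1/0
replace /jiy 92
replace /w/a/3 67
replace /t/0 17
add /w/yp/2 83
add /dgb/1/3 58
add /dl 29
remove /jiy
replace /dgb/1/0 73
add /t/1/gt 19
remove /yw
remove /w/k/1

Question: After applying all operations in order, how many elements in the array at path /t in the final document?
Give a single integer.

After op 1 (replace /jiy/1/yk 36): {"dgb":[{"ujc":70,"w":89},[2,2,78,44]],"jiy":[{"q":99,"qtz":88,"u":54,"xwa":74},{"eb":96,"lkw":50,"w":4,"yk":36},[80,12,33,72,58],{"i":85,"o":9}],"t":[[69,52,88],{"awy":74,"qk":96,"vx":67}],"w":{"a":[55,20,63,11,20],"k":[87,65],"n":{"mpd":38,"nge":46,"t":59},"yp":[9,44,84,64]}}
After op 2 (remove /t/1/vx): {"dgb":[{"ujc":70,"w":89},[2,2,78,44]],"jiy":[{"q":99,"qtz":88,"u":54,"xwa":74},{"eb":96,"lkw":50,"w":4,"yk":36},[80,12,33,72,58],{"i":85,"o":9}],"t":[[69,52,88],{"awy":74,"qk":96}],"w":{"a":[55,20,63,11,20],"k":[87,65],"n":{"mpd":38,"nge":46,"t":59},"yp":[9,44,84,64]}}
After op 3 (add /w/yp/0 36): {"dgb":[{"ujc":70,"w":89},[2,2,78,44]],"jiy":[{"q":99,"qtz":88,"u":54,"xwa":74},{"eb":96,"lkw":50,"w":4,"yk":36},[80,12,33,72,58],{"i":85,"o":9}],"t":[[69,52,88],{"awy":74,"qk":96}],"w":{"a":[55,20,63,11,20],"k":[87,65],"n":{"mpd":38,"nge":46,"t":59},"yp":[36,9,44,84,64]}}
After op 4 (add /dgb/1/4 35): {"dgb":[{"ujc":70,"w":89},[2,2,78,44,35]],"jiy":[{"q":99,"qtz":88,"u":54,"xwa":74},{"eb":96,"lkw":50,"w":4,"yk":36},[80,12,33,72,58],{"i":85,"o":9}],"t":[[69,52,88],{"awy":74,"qk":96}],"w":{"a":[55,20,63,11,20],"k":[87,65],"n":{"mpd":38,"nge":46,"t":59},"yp":[36,9,44,84,64]}}
After op 5 (add /yw 58): {"dgb":[{"ujc":70,"w":89},[2,2,78,44,35]],"jiy":[{"q":99,"qtz":88,"u":54,"xwa":74},{"eb":96,"lkw":50,"w":4,"yk":36},[80,12,33,72,58],{"i":85,"o":9}],"t":[[69,52,88],{"awy":74,"qk":96}],"w":{"a":[55,20,63,11,20],"k":[87,65],"n":{"mpd":38,"nge":46,"t":59},"yp":[36,9,44,84,64]},"yw":58}
After op 6 (remove /w/n/t): {"dgb":[{"ujc":70,"w":89},[2,2,78,44,35]],"jiy":[{"q":99,"qtz":88,"u":54,"xwa":74},{"eb":96,"lkw":50,"w":4,"yk":36},[80,12,33,72,58],{"i":85,"o":9}],"t":[[69,52,88],{"awy":74,"qk":96}],"w":{"a":[55,20,63,11,20],"k":[87,65],"n":{"mpd":38,"nge":46},"yp":[36,9,44,84,64]},"yw":58}
After op 7 (replace /w/yp/0 81): {"dgb":[{"ujc":70,"w":89},[2,2,78,44,35]],"jiy":[{"q":99,"qtz":88,"u":54,"xwa":74},{"eb":96,"lkw":50,"w":4,"yk":36},[80,12,33,72,58],{"i":85,"o":9}],"t":[[69,52,88],{"awy":74,"qk":96}],"w":{"a":[55,20,63,11,20],"k":[87,65],"n":{"mpd":38,"nge":46},"yp":[81,9,44,84,64]},"yw":58}
After op 8 (remove /t/1/awy): {"dgb":[{"ujc":70,"w":89},[2,2,78,44,35]],"jiy":[{"q":99,"qtz":88,"u":54,"xwa":74},{"eb":96,"lkw":50,"w":4,"yk":36},[80,12,33,72,58],{"i":85,"o":9}],"t":[[69,52,88],{"qk":96}],"w":{"a":[55,20,63,11,20],"k":[87,65],"n":{"mpd":38,"nge":46},"yp":[81,9,44,84,64]},"yw":58}
After op 9 (remove /dgb/1/0): {"dgb":[{"ujc":70,"w":89},[2,78,44,35]],"jiy":[{"q":99,"qtz":88,"u":54,"xwa":74},{"eb":96,"lkw":50,"w":4,"yk":36},[80,12,33,72,58],{"i":85,"o":9}],"t":[[69,52,88],{"qk":96}],"w":{"a":[55,20,63,11,20],"k":[87,65],"n":{"mpd":38,"nge":46},"yp":[81,9,44,84,64]},"yw":58}
After op 10 (replace /jiy 92): {"dgb":[{"ujc":70,"w":89},[2,78,44,35]],"jiy":92,"t":[[69,52,88],{"qk":96}],"w":{"a":[55,20,63,11,20],"k":[87,65],"n":{"mpd":38,"nge":46},"yp":[81,9,44,84,64]},"yw":58}
After op 11 (replace /w/a/3 67): {"dgb":[{"ujc":70,"w":89},[2,78,44,35]],"jiy":92,"t":[[69,52,88],{"qk":96}],"w":{"a":[55,20,63,67,20],"k":[87,65],"n":{"mpd":38,"nge":46},"yp":[81,9,44,84,64]},"yw":58}
After op 12 (replace /t/0 17): {"dgb":[{"ujc":70,"w":89},[2,78,44,35]],"jiy":92,"t":[17,{"qk":96}],"w":{"a":[55,20,63,67,20],"k":[87,65],"n":{"mpd":38,"nge":46},"yp":[81,9,44,84,64]},"yw":58}
After op 13 (add /w/yp/2 83): {"dgb":[{"ujc":70,"w":89},[2,78,44,35]],"jiy":92,"t":[17,{"qk":96}],"w":{"a":[55,20,63,67,20],"k":[87,65],"n":{"mpd":38,"nge":46},"yp":[81,9,83,44,84,64]},"yw":58}
After op 14 (add /dgb/1/3 58): {"dgb":[{"ujc":70,"w":89},[2,78,44,58,35]],"jiy":92,"t":[17,{"qk":96}],"w":{"a":[55,20,63,67,20],"k":[87,65],"n":{"mpd":38,"nge":46},"yp":[81,9,83,44,84,64]},"yw":58}
After op 15 (add /dl 29): {"dgb":[{"ujc":70,"w":89},[2,78,44,58,35]],"dl":29,"jiy":92,"t":[17,{"qk":96}],"w":{"a":[55,20,63,67,20],"k":[87,65],"n":{"mpd":38,"nge":46},"yp":[81,9,83,44,84,64]},"yw":58}
After op 16 (remove /jiy): {"dgb":[{"ujc":70,"w":89},[2,78,44,58,35]],"dl":29,"t":[17,{"qk":96}],"w":{"a":[55,20,63,67,20],"k":[87,65],"n":{"mpd":38,"nge":46},"yp":[81,9,83,44,84,64]},"yw":58}
After op 17 (replace /dgb/1/0 73): {"dgb":[{"ujc":70,"w":89},[73,78,44,58,35]],"dl":29,"t":[17,{"qk":96}],"w":{"a":[55,20,63,67,20],"k":[87,65],"n":{"mpd":38,"nge":46},"yp":[81,9,83,44,84,64]},"yw":58}
After op 18 (add /t/1/gt 19): {"dgb":[{"ujc":70,"w":89},[73,78,44,58,35]],"dl":29,"t":[17,{"gt":19,"qk":96}],"w":{"a":[55,20,63,67,20],"k":[87,65],"n":{"mpd":38,"nge":46},"yp":[81,9,83,44,84,64]},"yw":58}
After op 19 (remove /yw): {"dgb":[{"ujc":70,"w":89},[73,78,44,58,35]],"dl":29,"t":[17,{"gt":19,"qk":96}],"w":{"a":[55,20,63,67,20],"k":[87,65],"n":{"mpd":38,"nge":46},"yp":[81,9,83,44,84,64]}}
After op 20 (remove /w/k/1): {"dgb":[{"ujc":70,"w":89},[73,78,44,58,35]],"dl":29,"t":[17,{"gt":19,"qk":96}],"w":{"a":[55,20,63,67,20],"k":[87],"n":{"mpd":38,"nge":46},"yp":[81,9,83,44,84,64]}}
Size at path /t: 2

Answer: 2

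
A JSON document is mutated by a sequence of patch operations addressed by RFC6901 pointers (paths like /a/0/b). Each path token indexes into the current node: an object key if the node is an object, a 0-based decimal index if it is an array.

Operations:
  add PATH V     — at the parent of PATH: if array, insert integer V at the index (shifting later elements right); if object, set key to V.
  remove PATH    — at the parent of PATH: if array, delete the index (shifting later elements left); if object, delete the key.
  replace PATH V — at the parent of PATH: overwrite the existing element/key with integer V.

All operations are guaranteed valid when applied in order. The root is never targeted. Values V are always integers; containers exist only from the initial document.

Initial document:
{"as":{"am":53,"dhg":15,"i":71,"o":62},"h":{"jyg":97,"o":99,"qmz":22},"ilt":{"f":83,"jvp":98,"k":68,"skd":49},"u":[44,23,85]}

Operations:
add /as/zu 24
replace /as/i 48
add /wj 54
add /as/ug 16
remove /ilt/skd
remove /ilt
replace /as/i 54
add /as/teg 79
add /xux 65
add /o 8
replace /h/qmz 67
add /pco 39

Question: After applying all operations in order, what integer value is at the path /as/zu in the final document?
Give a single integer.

After op 1 (add /as/zu 24): {"as":{"am":53,"dhg":15,"i":71,"o":62,"zu":24},"h":{"jyg":97,"o":99,"qmz":22},"ilt":{"f":83,"jvp":98,"k":68,"skd":49},"u":[44,23,85]}
After op 2 (replace /as/i 48): {"as":{"am":53,"dhg":15,"i":48,"o":62,"zu":24},"h":{"jyg":97,"o":99,"qmz":22},"ilt":{"f":83,"jvp":98,"k":68,"skd":49},"u":[44,23,85]}
After op 3 (add /wj 54): {"as":{"am":53,"dhg":15,"i":48,"o":62,"zu":24},"h":{"jyg":97,"o":99,"qmz":22},"ilt":{"f":83,"jvp":98,"k":68,"skd":49},"u":[44,23,85],"wj":54}
After op 4 (add /as/ug 16): {"as":{"am":53,"dhg":15,"i":48,"o":62,"ug":16,"zu":24},"h":{"jyg":97,"o":99,"qmz":22},"ilt":{"f":83,"jvp":98,"k":68,"skd":49},"u":[44,23,85],"wj":54}
After op 5 (remove /ilt/skd): {"as":{"am":53,"dhg":15,"i":48,"o":62,"ug":16,"zu":24},"h":{"jyg":97,"o":99,"qmz":22},"ilt":{"f":83,"jvp":98,"k":68},"u":[44,23,85],"wj":54}
After op 6 (remove /ilt): {"as":{"am":53,"dhg":15,"i":48,"o":62,"ug":16,"zu":24},"h":{"jyg":97,"o":99,"qmz":22},"u":[44,23,85],"wj":54}
After op 7 (replace /as/i 54): {"as":{"am":53,"dhg":15,"i":54,"o":62,"ug":16,"zu":24},"h":{"jyg":97,"o":99,"qmz":22},"u":[44,23,85],"wj":54}
After op 8 (add /as/teg 79): {"as":{"am":53,"dhg":15,"i":54,"o":62,"teg":79,"ug":16,"zu":24},"h":{"jyg":97,"o":99,"qmz":22},"u":[44,23,85],"wj":54}
After op 9 (add /xux 65): {"as":{"am":53,"dhg":15,"i":54,"o":62,"teg":79,"ug":16,"zu":24},"h":{"jyg":97,"o":99,"qmz":22},"u":[44,23,85],"wj":54,"xux":65}
After op 10 (add /o 8): {"as":{"am":53,"dhg":15,"i":54,"o":62,"teg":79,"ug":16,"zu":24},"h":{"jyg":97,"o":99,"qmz":22},"o":8,"u":[44,23,85],"wj":54,"xux":65}
After op 11 (replace /h/qmz 67): {"as":{"am":53,"dhg":15,"i":54,"o":62,"teg":79,"ug":16,"zu":24},"h":{"jyg":97,"o":99,"qmz":67},"o":8,"u":[44,23,85],"wj":54,"xux":65}
After op 12 (add /pco 39): {"as":{"am":53,"dhg":15,"i":54,"o":62,"teg":79,"ug":16,"zu":24},"h":{"jyg":97,"o":99,"qmz":67},"o":8,"pco":39,"u":[44,23,85],"wj":54,"xux":65}
Value at /as/zu: 24

Answer: 24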